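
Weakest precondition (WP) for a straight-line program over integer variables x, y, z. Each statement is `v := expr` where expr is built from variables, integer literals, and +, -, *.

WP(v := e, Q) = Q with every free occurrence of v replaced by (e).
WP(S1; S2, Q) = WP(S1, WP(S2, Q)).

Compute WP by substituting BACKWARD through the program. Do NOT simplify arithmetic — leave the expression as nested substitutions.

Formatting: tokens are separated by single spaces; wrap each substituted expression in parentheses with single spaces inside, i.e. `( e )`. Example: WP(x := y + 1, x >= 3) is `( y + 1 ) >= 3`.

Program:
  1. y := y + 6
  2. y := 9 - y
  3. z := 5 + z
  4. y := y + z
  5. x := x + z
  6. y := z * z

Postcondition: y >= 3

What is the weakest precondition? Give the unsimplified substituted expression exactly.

Answer: ( ( 5 + z ) * ( 5 + z ) ) >= 3

Derivation:
post: y >= 3
stmt 6: y := z * z  -- replace 1 occurrence(s) of y with (z * z)
  => ( z * z ) >= 3
stmt 5: x := x + z  -- replace 0 occurrence(s) of x with (x + z)
  => ( z * z ) >= 3
stmt 4: y := y + z  -- replace 0 occurrence(s) of y with (y + z)
  => ( z * z ) >= 3
stmt 3: z := 5 + z  -- replace 2 occurrence(s) of z with (5 + z)
  => ( ( 5 + z ) * ( 5 + z ) ) >= 3
stmt 2: y := 9 - y  -- replace 0 occurrence(s) of y with (9 - y)
  => ( ( 5 + z ) * ( 5 + z ) ) >= 3
stmt 1: y := y + 6  -- replace 0 occurrence(s) of y with (y + 6)
  => ( ( 5 + z ) * ( 5 + z ) ) >= 3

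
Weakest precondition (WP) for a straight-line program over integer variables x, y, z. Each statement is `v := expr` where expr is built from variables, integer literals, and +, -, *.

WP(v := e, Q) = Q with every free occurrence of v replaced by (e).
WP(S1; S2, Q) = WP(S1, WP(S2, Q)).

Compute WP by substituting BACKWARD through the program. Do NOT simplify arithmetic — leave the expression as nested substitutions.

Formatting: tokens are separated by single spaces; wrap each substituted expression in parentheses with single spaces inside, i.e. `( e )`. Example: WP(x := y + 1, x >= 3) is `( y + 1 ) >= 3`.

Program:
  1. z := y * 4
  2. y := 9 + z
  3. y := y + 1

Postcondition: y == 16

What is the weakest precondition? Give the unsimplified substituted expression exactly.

Answer: ( ( 9 + ( y * 4 ) ) + 1 ) == 16

Derivation:
post: y == 16
stmt 3: y := y + 1  -- replace 1 occurrence(s) of y with (y + 1)
  => ( y + 1 ) == 16
stmt 2: y := 9 + z  -- replace 1 occurrence(s) of y with (9 + z)
  => ( ( 9 + z ) + 1 ) == 16
stmt 1: z := y * 4  -- replace 1 occurrence(s) of z with (y * 4)
  => ( ( 9 + ( y * 4 ) ) + 1 ) == 16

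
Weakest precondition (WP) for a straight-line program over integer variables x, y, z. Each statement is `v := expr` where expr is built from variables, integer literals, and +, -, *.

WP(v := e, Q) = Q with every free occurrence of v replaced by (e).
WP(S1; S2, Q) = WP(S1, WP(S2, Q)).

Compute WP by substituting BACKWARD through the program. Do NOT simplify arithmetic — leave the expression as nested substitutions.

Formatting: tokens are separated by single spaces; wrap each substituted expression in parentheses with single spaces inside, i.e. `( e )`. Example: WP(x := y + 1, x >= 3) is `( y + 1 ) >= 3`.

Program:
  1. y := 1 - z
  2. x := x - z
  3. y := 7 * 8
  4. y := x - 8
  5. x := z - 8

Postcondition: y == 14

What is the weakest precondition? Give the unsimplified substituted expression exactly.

Answer: ( ( x - z ) - 8 ) == 14

Derivation:
post: y == 14
stmt 5: x := z - 8  -- replace 0 occurrence(s) of x with (z - 8)
  => y == 14
stmt 4: y := x - 8  -- replace 1 occurrence(s) of y with (x - 8)
  => ( x - 8 ) == 14
stmt 3: y := 7 * 8  -- replace 0 occurrence(s) of y with (7 * 8)
  => ( x - 8 ) == 14
stmt 2: x := x - z  -- replace 1 occurrence(s) of x with (x - z)
  => ( ( x - z ) - 8 ) == 14
stmt 1: y := 1 - z  -- replace 0 occurrence(s) of y with (1 - z)
  => ( ( x - z ) - 8 ) == 14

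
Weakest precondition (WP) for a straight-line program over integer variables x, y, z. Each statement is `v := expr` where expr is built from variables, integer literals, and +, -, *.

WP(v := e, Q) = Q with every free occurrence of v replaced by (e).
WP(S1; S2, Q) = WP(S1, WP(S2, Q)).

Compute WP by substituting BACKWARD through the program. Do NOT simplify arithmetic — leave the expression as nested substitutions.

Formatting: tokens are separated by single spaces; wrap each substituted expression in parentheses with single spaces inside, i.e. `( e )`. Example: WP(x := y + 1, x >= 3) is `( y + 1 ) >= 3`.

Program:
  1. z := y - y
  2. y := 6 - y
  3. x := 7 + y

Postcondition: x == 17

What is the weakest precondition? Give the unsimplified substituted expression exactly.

post: x == 17
stmt 3: x := 7 + y  -- replace 1 occurrence(s) of x with (7 + y)
  => ( 7 + y ) == 17
stmt 2: y := 6 - y  -- replace 1 occurrence(s) of y with (6 - y)
  => ( 7 + ( 6 - y ) ) == 17
stmt 1: z := y - y  -- replace 0 occurrence(s) of z with (y - y)
  => ( 7 + ( 6 - y ) ) == 17

Answer: ( 7 + ( 6 - y ) ) == 17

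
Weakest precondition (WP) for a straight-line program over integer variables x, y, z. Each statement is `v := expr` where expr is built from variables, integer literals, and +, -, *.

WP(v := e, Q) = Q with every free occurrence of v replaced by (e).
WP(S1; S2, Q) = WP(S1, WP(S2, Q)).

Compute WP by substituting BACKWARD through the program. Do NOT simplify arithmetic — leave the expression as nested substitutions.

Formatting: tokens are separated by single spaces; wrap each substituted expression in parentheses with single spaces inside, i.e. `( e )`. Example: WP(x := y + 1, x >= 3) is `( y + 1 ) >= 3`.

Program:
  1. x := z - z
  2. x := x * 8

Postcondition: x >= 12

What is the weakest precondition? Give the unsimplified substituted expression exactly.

Answer: ( ( z - z ) * 8 ) >= 12

Derivation:
post: x >= 12
stmt 2: x := x * 8  -- replace 1 occurrence(s) of x with (x * 8)
  => ( x * 8 ) >= 12
stmt 1: x := z - z  -- replace 1 occurrence(s) of x with (z - z)
  => ( ( z - z ) * 8 ) >= 12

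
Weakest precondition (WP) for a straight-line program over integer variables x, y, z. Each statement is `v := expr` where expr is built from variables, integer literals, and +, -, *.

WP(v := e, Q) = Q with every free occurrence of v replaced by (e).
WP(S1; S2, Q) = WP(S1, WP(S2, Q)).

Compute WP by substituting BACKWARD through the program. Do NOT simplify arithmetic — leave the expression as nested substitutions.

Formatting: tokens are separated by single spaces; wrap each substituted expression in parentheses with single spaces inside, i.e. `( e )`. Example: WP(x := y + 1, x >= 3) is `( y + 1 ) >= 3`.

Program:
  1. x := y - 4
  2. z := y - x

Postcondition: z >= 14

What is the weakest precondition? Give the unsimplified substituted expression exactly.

post: z >= 14
stmt 2: z := y - x  -- replace 1 occurrence(s) of z with (y - x)
  => ( y - x ) >= 14
stmt 1: x := y - 4  -- replace 1 occurrence(s) of x with (y - 4)
  => ( y - ( y - 4 ) ) >= 14

Answer: ( y - ( y - 4 ) ) >= 14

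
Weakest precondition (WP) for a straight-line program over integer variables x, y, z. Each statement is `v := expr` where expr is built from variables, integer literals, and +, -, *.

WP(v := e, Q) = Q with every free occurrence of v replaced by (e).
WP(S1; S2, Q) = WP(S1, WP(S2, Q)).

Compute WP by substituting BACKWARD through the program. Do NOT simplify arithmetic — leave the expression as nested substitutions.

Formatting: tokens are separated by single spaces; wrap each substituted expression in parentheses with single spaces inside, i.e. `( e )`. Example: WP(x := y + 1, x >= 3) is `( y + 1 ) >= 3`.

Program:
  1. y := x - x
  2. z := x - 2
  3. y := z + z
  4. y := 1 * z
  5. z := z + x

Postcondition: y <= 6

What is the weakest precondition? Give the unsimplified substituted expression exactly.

Answer: ( 1 * ( x - 2 ) ) <= 6

Derivation:
post: y <= 6
stmt 5: z := z + x  -- replace 0 occurrence(s) of z with (z + x)
  => y <= 6
stmt 4: y := 1 * z  -- replace 1 occurrence(s) of y with (1 * z)
  => ( 1 * z ) <= 6
stmt 3: y := z + z  -- replace 0 occurrence(s) of y with (z + z)
  => ( 1 * z ) <= 6
stmt 2: z := x - 2  -- replace 1 occurrence(s) of z with (x - 2)
  => ( 1 * ( x - 2 ) ) <= 6
stmt 1: y := x - x  -- replace 0 occurrence(s) of y with (x - x)
  => ( 1 * ( x - 2 ) ) <= 6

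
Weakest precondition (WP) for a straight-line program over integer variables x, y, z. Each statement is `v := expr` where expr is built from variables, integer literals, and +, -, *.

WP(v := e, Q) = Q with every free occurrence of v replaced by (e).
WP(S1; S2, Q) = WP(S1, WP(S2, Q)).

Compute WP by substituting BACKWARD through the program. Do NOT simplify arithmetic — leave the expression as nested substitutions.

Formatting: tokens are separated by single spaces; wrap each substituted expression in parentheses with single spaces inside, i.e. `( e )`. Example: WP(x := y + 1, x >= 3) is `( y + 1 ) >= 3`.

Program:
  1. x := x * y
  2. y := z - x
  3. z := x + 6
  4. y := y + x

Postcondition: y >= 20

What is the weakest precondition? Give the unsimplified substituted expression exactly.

Answer: ( ( z - ( x * y ) ) + ( x * y ) ) >= 20

Derivation:
post: y >= 20
stmt 4: y := y + x  -- replace 1 occurrence(s) of y with (y + x)
  => ( y + x ) >= 20
stmt 3: z := x + 6  -- replace 0 occurrence(s) of z with (x + 6)
  => ( y + x ) >= 20
stmt 2: y := z - x  -- replace 1 occurrence(s) of y with (z - x)
  => ( ( z - x ) + x ) >= 20
stmt 1: x := x * y  -- replace 2 occurrence(s) of x with (x * y)
  => ( ( z - ( x * y ) ) + ( x * y ) ) >= 20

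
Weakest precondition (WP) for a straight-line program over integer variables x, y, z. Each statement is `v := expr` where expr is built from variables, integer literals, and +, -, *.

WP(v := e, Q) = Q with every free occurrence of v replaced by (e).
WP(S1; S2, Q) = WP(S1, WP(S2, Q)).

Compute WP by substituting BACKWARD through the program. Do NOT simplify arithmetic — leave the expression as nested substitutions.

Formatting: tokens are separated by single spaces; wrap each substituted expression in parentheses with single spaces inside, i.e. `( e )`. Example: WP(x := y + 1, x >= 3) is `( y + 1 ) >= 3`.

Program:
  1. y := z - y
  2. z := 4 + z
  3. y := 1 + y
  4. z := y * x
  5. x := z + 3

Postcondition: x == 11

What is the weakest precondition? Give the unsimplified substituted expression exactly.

post: x == 11
stmt 5: x := z + 3  -- replace 1 occurrence(s) of x with (z + 3)
  => ( z + 3 ) == 11
stmt 4: z := y * x  -- replace 1 occurrence(s) of z with (y * x)
  => ( ( y * x ) + 3 ) == 11
stmt 3: y := 1 + y  -- replace 1 occurrence(s) of y with (1 + y)
  => ( ( ( 1 + y ) * x ) + 3 ) == 11
stmt 2: z := 4 + z  -- replace 0 occurrence(s) of z with (4 + z)
  => ( ( ( 1 + y ) * x ) + 3 ) == 11
stmt 1: y := z - y  -- replace 1 occurrence(s) of y with (z - y)
  => ( ( ( 1 + ( z - y ) ) * x ) + 3 ) == 11

Answer: ( ( ( 1 + ( z - y ) ) * x ) + 3 ) == 11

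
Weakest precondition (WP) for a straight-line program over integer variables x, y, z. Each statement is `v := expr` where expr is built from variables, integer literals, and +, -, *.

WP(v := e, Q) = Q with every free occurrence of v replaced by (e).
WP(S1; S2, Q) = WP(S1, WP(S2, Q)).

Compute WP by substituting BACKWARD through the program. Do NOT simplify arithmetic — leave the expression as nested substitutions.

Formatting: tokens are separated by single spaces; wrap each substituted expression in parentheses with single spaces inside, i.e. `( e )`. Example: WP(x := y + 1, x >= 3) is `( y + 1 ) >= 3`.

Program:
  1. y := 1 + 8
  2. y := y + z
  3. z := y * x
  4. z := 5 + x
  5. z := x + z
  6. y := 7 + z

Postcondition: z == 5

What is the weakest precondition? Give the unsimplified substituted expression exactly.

post: z == 5
stmt 6: y := 7 + z  -- replace 0 occurrence(s) of y with (7 + z)
  => z == 5
stmt 5: z := x + z  -- replace 1 occurrence(s) of z with (x + z)
  => ( x + z ) == 5
stmt 4: z := 5 + x  -- replace 1 occurrence(s) of z with (5 + x)
  => ( x + ( 5 + x ) ) == 5
stmt 3: z := y * x  -- replace 0 occurrence(s) of z with (y * x)
  => ( x + ( 5 + x ) ) == 5
stmt 2: y := y + z  -- replace 0 occurrence(s) of y with (y + z)
  => ( x + ( 5 + x ) ) == 5
stmt 1: y := 1 + 8  -- replace 0 occurrence(s) of y with (1 + 8)
  => ( x + ( 5 + x ) ) == 5

Answer: ( x + ( 5 + x ) ) == 5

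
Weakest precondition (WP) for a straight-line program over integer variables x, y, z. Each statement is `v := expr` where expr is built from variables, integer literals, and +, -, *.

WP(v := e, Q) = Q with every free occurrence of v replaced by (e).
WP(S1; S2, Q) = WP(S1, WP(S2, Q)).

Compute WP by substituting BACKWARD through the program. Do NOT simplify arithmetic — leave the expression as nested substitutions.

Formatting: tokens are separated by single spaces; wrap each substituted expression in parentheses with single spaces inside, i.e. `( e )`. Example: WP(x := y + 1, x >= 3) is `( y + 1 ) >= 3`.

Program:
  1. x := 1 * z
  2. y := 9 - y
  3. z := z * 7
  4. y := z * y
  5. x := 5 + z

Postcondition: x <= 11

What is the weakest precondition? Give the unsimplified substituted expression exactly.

post: x <= 11
stmt 5: x := 5 + z  -- replace 1 occurrence(s) of x with (5 + z)
  => ( 5 + z ) <= 11
stmt 4: y := z * y  -- replace 0 occurrence(s) of y with (z * y)
  => ( 5 + z ) <= 11
stmt 3: z := z * 7  -- replace 1 occurrence(s) of z with (z * 7)
  => ( 5 + ( z * 7 ) ) <= 11
stmt 2: y := 9 - y  -- replace 0 occurrence(s) of y with (9 - y)
  => ( 5 + ( z * 7 ) ) <= 11
stmt 1: x := 1 * z  -- replace 0 occurrence(s) of x with (1 * z)
  => ( 5 + ( z * 7 ) ) <= 11

Answer: ( 5 + ( z * 7 ) ) <= 11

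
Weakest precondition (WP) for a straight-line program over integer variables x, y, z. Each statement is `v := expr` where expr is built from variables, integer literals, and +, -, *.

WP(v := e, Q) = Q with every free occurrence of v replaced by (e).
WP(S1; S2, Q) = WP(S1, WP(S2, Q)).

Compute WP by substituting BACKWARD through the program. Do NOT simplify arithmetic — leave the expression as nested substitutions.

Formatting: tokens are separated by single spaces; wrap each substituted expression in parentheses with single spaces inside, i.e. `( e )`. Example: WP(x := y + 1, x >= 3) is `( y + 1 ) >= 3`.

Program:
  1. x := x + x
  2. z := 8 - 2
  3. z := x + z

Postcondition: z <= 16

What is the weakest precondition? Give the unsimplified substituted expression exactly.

Answer: ( ( x + x ) + ( 8 - 2 ) ) <= 16

Derivation:
post: z <= 16
stmt 3: z := x + z  -- replace 1 occurrence(s) of z with (x + z)
  => ( x + z ) <= 16
stmt 2: z := 8 - 2  -- replace 1 occurrence(s) of z with (8 - 2)
  => ( x + ( 8 - 2 ) ) <= 16
stmt 1: x := x + x  -- replace 1 occurrence(s) of x with (x + x)
  => ( ( x + x ) + ( 8 - 2 ) ) <= 16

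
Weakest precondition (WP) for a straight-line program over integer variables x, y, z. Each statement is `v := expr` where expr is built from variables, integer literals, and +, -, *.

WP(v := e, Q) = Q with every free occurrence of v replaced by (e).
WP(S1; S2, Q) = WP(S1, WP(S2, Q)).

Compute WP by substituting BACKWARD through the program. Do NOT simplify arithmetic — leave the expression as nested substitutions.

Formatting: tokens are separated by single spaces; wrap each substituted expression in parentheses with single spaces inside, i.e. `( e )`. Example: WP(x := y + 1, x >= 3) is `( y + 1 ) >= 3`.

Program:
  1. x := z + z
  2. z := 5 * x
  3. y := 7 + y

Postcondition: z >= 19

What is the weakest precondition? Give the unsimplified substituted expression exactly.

post: z >= 19
stmt 3: y := 7 + y  -- replace 0 occurrence(s) of y with (7 + y)
  => z >= 19
stmt 2: z := 5 * x  -- replace 1 occurrence(s) of z with (5 * x)
  => ( 5 * x ) >= 19
stmt 1: x := z + z  -- replace 1 occurrence(s) of x with (z + z)
  => ( 5 * ( z + z ) ) >= 19

Answer: ( 5 * ( z + z ) ) >= 19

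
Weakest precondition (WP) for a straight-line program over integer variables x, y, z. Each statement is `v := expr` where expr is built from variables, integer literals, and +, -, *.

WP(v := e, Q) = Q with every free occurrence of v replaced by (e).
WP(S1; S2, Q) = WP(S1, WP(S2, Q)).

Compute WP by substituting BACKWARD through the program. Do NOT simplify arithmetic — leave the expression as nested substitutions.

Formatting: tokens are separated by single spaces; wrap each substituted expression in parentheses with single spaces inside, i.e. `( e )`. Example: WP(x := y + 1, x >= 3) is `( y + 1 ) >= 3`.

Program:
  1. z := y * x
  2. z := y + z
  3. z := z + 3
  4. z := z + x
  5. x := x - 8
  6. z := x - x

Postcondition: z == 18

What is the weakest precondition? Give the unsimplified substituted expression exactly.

Answer: ( ( x - 8 ) - ( x - 8 ) ) == 18

Derivation:
post: z == 18
stmt 6: z := x - x  -- replace 1 occurrence(s) of z with (x - x)
  => ( x - x ) == 18
stmt 5: x := x - 8  -- replace 2 occurrence(s) of x with (x - 8)
  => ( ( x - 8 ) - ( x - 8 ) ) == 18
stmt 4: z := z + x  -- replace 0 occurrence(s) of z with (z + x)
  => ( ( x - 8 ) - ( x - 8 ) ) == 18
stmt 3: z := z + 3  -- replace 0 occurrence(s) of z with (z + 3)
  => ( ( x - 8 ) - ( x - 8 ) ) == 18
stmt 2: z := y + z  -- replace 0 occurrence(s) of z with (y + z)
  => ( ( x - 8 ) - ( x - 8 ) ) == 18
stmt 1: z := y * x  -- replace 0 occurrence(s) of z with (y * x)
  => ( ( x - 8 ) - ( x - 8 ) ) == 18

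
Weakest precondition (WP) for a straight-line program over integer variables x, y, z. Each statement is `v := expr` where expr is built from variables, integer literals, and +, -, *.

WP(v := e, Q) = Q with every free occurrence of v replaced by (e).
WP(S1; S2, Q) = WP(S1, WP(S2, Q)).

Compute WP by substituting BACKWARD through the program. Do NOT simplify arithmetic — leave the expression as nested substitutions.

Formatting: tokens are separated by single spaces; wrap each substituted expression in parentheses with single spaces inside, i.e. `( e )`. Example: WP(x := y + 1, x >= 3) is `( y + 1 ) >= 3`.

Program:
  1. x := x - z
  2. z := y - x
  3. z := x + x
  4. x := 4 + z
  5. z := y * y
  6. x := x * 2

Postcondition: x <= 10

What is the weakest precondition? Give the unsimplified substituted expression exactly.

Answer: ( ( 4 + ( ( x - z ) + ( x - z ) ) ) * 2 ) <= 10

Derivation:
post: x <= 10
stmt 6: x := x * 2  -- replace 1 occurrence(s) of x with (x * 2)
  => ( x * 2 ) <= 10
stmt 5: z := y * y  -- replace 0 occurrence(s) of z with (y * y)
  => ( x * 2 ) <= 10
stmt 4: x := 4 + z  -- replace 1 occurrence(s) of x with (4 + z)
  => ( ( 4 + z ) * 2 ) <= 10
stmt 3: z := x + x  -- replace 1 occurrence(s) of z with (x + x)
  => ( ( 4 + ( x + x ) ) * 2 ) <= 10
stmt 2: z := y - x  -- replace 0 occurrence(s) of z with (y - x)
  => ( ( 4 + ( x + x ) ) * 2 ) <= 10
stmt 1: x := x - z  -- replace 2 occurrence(s) of x with (x - z)
  => ( ( 4 + ( ( x - z ) + ( x - z ) ) ) * 2 ) <= 10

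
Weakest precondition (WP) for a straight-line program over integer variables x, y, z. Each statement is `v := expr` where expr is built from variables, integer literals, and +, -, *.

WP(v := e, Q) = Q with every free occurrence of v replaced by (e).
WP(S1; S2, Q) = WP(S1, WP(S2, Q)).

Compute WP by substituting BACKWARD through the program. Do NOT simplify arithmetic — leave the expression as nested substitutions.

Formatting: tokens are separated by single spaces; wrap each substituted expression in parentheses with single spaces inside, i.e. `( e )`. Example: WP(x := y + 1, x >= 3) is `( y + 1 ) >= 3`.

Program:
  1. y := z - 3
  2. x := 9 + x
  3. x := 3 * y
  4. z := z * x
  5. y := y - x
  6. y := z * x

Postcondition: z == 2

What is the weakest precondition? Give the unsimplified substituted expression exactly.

Answer: ( z * ( 3 * ( z - 3 ) ) ) == 2

Derivation:
post: z == 2
stmt 6: y := z * x  -- replace 0 occurrence(s) of y with (z * x)
  => z == 2
stmt 5: y := y - x  -- replace 0 occurrence(s) of y with (y - x)
  => z == 2
stmt 4: z := z * x  -- replace 1 occurrence(s) of z with (z * x)
  => ( z * x ) == 2
stmt 3: x := 3 * y  -- replace 1 occurrence(s) of x with (3 * y)
  => ( z * ( 3 * y ) ) == 2
stmt 2: x := 9 + x  -- replace 0 occurrence(s) of x with (9 + x)
  => ( z * ( 3 * y ) ) == 2
stmt 1: y := z - 3  -- replace 1 occurrence(s) of y with (z - 3)
  => ( z * ( 3 * ( z - 3 ) ) ) == 2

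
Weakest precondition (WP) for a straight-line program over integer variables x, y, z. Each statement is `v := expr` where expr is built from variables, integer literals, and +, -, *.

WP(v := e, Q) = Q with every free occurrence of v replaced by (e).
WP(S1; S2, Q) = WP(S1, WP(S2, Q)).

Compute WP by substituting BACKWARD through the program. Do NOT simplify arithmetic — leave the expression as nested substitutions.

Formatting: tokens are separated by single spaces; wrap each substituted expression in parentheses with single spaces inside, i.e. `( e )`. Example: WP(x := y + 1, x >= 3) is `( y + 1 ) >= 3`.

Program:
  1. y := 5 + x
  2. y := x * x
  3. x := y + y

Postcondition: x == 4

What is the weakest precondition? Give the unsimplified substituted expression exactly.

Answer: ( ( x * x ) + ( x * x ) ) == 4

Derivation:
post: x == 4
stmt 3: x := y + y  -- replace 1 occurrence(s) of x with (y + y)
  => ( y + y ) == 4
stmt 2: y := x * x  -- replace 2 occurrence(s) of y with (x * x)
  => ( ( x * x ) + ( x * x ) ) == 4
stmt 1: y := 5 + x  -- replace 0 occurrence(s) of y with (5 + x)
  => ( ( x * x ) + ( x * x ) ) == 4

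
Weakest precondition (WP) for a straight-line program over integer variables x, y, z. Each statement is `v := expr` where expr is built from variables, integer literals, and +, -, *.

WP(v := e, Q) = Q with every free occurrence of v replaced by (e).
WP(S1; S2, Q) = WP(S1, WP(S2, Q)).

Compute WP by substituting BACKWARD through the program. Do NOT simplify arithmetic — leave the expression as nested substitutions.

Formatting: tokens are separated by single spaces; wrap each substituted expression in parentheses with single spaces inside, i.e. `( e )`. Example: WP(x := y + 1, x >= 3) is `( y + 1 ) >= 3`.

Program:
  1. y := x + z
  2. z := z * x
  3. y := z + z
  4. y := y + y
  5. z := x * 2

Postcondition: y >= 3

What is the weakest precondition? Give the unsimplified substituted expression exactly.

Answer: ( ( ( z * x ) + ( z * x ) ) + ( ( z * x ) + ( z * x ) ) ) >= 3

Derivation:
post: y >= 3
stmt 5: z := x * 2  -- replace 0 occurrence(s) of z with (x * 2)
  => y >= 3
stmt 4: y := y + y  -- replace 1 occurrence(s) of y with (y + y)
  => ( y + y ) >= 3
stmt 3: y := z + z  -- replace 2 occurrence(s) of y with (z + z)
  => ( ( z + z ) + ( z + z ) ) >= 3
stmt 2: z := z * x  -- replace 4 occurrence(s) of z with (z * x)
  => ( ( ( z * x ) + ( z * x ) ) + ( ( z * x ) + ( z * x ) ) ) >= 3
stmt 1: y := x + z  -- replace 0 occurrence(s) of y with (x + z)
  => ( ( ( z * x ) + ( z * x ) ) + ( ( z * x ) + ( z * x ) ) ) >= 3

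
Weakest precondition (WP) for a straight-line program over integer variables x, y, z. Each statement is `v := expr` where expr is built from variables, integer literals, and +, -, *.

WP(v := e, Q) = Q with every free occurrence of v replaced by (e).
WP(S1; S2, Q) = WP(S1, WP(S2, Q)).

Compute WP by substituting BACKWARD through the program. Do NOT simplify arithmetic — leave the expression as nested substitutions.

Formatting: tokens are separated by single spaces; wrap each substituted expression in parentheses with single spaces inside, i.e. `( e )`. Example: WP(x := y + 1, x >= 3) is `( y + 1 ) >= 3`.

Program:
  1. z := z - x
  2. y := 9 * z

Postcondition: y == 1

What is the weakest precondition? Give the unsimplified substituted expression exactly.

Answer: ( 9 * ( z - x ) ) == 1

Derivation:
post: y == 1
stmt 2: y := 9 * z  -- replace 1 occurrence(s) of y with (9 * z)
  => ( 9 * z ) == 1
stmt 1: z := z - x  -- replace 1 occurrence(s) of z with (z - x)
  => ( 9 * ( z - x ) ) == 1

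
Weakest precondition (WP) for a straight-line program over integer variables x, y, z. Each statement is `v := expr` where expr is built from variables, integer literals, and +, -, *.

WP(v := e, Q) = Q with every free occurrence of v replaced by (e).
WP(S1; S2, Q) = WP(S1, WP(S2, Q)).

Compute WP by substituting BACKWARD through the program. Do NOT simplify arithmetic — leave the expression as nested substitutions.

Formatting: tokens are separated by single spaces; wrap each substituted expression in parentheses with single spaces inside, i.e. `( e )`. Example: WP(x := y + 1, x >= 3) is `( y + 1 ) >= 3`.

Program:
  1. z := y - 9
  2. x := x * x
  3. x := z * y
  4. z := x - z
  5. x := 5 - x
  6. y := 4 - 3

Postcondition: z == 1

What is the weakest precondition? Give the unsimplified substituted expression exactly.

post: z == 1
stmt 6: y := 4 - 3  -- replace 0 occurrence(s) of y with (4 - 3)
  => z == 1
stmt 5: x := 5 - x  -- replace 0 occurrence(s) of x with (5 - x)
  => z == 1
stmt 4: z := x - z  -- replace 1 occurrence(s) of z with (x - z)
  => ( x - z ) == 1
stmt 3: x := z * y  -- replace 1 occurrence(s) of x with (z * y)
  => ( ( z * y ) - z ) == 1
stmt 2: x := x * x  -- replace 0 occurrence(s) of x with (x * x)
  => ( ( z * y ) - z ) == 1
stmt 1: z := y - 9  -- replace 2 occurrence(s) of z with (y - 9)
  => ( ( ( y - 9 ) * y ) - ( y - 9 ) ) == 1

Answer: ( ( ( y - 9 ) * y ) - ( y - 9 ) ) == 1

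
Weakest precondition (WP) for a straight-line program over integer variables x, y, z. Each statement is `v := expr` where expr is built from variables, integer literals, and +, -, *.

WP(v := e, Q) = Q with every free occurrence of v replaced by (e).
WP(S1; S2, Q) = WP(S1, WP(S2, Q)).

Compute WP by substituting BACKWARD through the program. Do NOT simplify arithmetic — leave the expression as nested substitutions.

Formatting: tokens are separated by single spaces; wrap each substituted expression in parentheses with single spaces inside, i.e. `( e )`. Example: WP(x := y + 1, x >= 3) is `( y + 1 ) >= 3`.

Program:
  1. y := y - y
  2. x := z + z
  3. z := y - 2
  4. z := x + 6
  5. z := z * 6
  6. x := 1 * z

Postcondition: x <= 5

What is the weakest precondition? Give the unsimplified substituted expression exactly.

post: x <= 5
stmt 6: x := 1 * z  -- replace 1 occurrence(s) of x with (1 * z)
  => ( 1 * z ) <= 5
stmt 5: z := z * 6  -- replace 1 occurrence(s) of z with (z * 6)
  => ( 1 * ( z * 6 ) ) <= 5
stmt 4: z := x + 6  -- replace 1 occurrence(s) of z with (x + 6)
  => ( 1 * ( ( x + 6 ) * 6 ) ) <= 5
stmt 3: z := y - 2  -- replace 0 occurrence(s) of z with (y - 2)
  => ( 1 * ( ( x + 6 ) * 6 ) ) <= 5
stmt 2: x := z + z  -- replace 1 occurrence(s) of x with (z + z)
  => ( 1 * ( ( ( z + z ) + 6 ) * 6 ) ) <= 5
stmt 1: y := y - y  -- replace 0 occurrence(s) of y with (y - y)
  => ( 1 * ( ( ( z + z ) + 6 ) * 6 ) ) <= 5

Answer: ( 1 * ( ( ( z + z ) + 6 ) * 6 ) ) <= 5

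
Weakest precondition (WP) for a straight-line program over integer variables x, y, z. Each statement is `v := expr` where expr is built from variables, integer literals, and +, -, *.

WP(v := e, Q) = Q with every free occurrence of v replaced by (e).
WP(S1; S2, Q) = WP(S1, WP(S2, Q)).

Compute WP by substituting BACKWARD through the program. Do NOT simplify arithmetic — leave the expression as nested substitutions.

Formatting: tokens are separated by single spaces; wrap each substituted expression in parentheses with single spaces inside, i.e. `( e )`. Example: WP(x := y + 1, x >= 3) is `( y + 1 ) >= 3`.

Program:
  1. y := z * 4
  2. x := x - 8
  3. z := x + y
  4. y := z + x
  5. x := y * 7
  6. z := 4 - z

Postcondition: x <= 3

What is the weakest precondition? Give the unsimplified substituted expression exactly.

post: x <= 3
stmt 6: z := 4 - z  -- replace 0 occurrence(s) of z with (4 - z)
  => x <= 3
stmt 5: x := y * 7  -- replace 1 occurrence(s) of x with (y * 7)
  => ( y * 7 ) <= 3
stmt 4: y := z + x  -- replace 1 occurrence(s) of y with (z + x)
  => ( ( z + x ) * 7 ) <= 3
stmt 3: z := x + y  -- replace 1 occurrence(s) of z with (x + y)
  => ( ( ( x + y ) + x ) * 7 ) <= 3
stmt 2: x := x - 8  -- replace 2 occurrence(s) of x with (x - 8)
  => ( ( ( ( x - 8 ) + y ) + ( x - 8 ) ) * 7 ) <= 3
stmt 1: y := z * 4  -- replace 1 occurrence(s) of y with (z * 4)
  => ( ( ( ( x - 8 ) + ( z * 4 ) ) + ( x - 8 ) ) * 7 ) <= 3

Answer: ( ( ( ( x - 8 ) + ( z * 4 ) ) + ( x - 8 ) ) * 7 ) <= 3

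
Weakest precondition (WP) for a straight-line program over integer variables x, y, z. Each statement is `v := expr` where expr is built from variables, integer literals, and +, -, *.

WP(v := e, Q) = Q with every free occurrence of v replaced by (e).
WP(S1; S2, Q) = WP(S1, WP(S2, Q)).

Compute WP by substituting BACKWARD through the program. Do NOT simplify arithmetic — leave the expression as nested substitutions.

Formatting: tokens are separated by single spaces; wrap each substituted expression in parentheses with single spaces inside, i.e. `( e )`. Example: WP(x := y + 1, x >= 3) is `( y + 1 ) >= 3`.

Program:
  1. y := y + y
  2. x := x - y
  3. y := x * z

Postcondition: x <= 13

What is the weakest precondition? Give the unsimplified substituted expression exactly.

Answer: ( x - ( y + y ) ) <= 13

Derivation:
post: x <= 13
stmt 3: y := x * z  -- replace 0 occurrence(s) of y with (x * z)
  => x <= 13
stmt 2: x := x - y  -- replace 1 occurrence(s) of x with (x - y)
  => ( x - y ) <= 13
stmt 1: y := y + y  -- replace 1 occurrence(s) of y with (y + y)
  => ( x - ( y + y ) ) <= 13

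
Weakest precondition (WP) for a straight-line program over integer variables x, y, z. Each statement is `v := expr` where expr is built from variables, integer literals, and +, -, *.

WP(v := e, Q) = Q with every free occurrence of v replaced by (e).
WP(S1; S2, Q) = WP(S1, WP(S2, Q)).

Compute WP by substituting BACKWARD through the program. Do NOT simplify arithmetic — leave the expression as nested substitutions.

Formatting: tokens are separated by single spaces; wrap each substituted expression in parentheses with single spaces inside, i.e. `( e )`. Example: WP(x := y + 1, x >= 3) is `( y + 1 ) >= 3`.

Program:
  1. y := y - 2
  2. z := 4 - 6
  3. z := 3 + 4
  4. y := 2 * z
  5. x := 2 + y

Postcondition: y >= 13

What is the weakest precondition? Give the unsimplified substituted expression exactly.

post: y >= 13
stmt 5: x := 2 + y  -- replace 0 occurrence(s) of x with (2 + y)
  => y >= 13
stmt 4: y := 2 * z  -- replace 1 occurrence(s) of y with (2 * z)
  => ( 2 * z ) >= 13
stmt 3: z := 3 + 4  -- replace 1 occurrence(s) of z with (3 + 4)
  => ( 2 * ( 3 + 4 ) ) >= 13
stmt 2: z := 4 - 6  -- replace 0 occurrence(s) of z with (4 - 6)
  => ( 2 * ( 3 + 4 ) ) >= 13
stmt 1: y := y - 2  -- replace 0 occurrence(s) of y with (y - 2)
  => ( 2 * ( 3 + 4 ) ) >= 13

Answer: ( 2 * ( 3 + 4 ) ) >= 13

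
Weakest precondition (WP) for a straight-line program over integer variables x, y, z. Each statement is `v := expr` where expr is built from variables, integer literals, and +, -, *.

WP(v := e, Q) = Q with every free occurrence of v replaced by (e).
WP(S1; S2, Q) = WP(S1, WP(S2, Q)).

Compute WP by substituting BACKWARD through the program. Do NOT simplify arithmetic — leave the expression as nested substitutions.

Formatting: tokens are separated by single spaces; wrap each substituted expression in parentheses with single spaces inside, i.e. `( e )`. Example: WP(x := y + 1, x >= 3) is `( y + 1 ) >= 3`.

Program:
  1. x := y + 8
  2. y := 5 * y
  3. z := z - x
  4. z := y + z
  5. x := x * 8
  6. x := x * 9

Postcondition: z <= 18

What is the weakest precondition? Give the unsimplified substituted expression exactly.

Answer: ( ( 5 * y ) + ( z - ( y + 8 ) ) ) <= 18

Derivation:
post: z <= 18
stmt 6: x := x * 9  -- replace 0 occurrence(s) of x with (x * 9)
  => z <= 18
stmt 5: x := x * 8  -- replace 0 occurrence(s) of x with (x * 8)
  => z <= 18
stmt 4: z := y + z  -- replace 1 occurrence(s) of z with (y + z)
  => ( y + z ) <= 18
stmt 3: z := z - x  -- replace 1 occurrence(s) of z with (z - x)
  => ( y + ( z - x ) ) <= 18
stmt 2: y := 5 * y  -- replace 1 occurrence(s) of y with (5 * y)
  => ( ( 5 * y ) + ( z - x ) ) <= 18
stmt 1: x := y + 8  -- replace 1 occurrence(s) of x with (y + 8)
  => ( ( 5 * y ) + ( z - ( y + 8 ) ) ) <= 18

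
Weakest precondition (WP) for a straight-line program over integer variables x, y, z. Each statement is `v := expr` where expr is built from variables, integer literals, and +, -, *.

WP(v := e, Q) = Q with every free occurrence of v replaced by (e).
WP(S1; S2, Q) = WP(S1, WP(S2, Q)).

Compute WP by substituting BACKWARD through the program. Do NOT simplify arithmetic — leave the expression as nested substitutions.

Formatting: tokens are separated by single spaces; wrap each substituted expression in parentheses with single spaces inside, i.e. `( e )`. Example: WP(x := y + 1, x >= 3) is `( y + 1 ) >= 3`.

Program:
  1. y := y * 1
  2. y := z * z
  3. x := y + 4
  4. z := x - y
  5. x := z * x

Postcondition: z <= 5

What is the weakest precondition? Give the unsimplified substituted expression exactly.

post: z <= 5
stmt 5: x := z * x  -- replace 0 occurrence(s) of x with (z * x)
  => z <= 5
stmt 4: z := x - y  -- replace 1 occurrence(s) of z with (x - y)
  => ( x - y ) <= 5
stmt 3: x := y + 4  -- replace 1 occurrence(s) of x with (y + 4)
  => ( ( y + 4 ) - y ) <= 5
stmt 2: y := z * z  -- replace 2 occurrence(s) of y with (z * z)
  => ( ( ( z * z ) + 4 ) - ( z * z ) ) <= 5
stmt 1: y := y * 1  -- replace 0 occurrence(s) of y with (y * 1)
  => ( ( ( z * z ) + 4 ) - ( z * z ) ) <= 5

Answer: ( ( ( z * z ) + 4 ) - ( z * z ) ) <= 5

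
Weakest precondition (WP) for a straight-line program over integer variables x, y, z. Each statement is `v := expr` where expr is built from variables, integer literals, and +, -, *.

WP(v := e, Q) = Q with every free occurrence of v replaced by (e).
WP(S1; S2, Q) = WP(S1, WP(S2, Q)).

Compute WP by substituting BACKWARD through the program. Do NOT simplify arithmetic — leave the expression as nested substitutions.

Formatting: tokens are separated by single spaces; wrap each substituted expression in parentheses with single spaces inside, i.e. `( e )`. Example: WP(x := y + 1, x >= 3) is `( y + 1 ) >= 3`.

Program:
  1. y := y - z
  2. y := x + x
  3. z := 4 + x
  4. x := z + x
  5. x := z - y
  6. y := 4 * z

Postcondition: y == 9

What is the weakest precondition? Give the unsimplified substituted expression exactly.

post: y == 9
stmt 6: y := 4 * z  -- replace 1 occurrence(s) of y with (4 * z)
  => ( 4 * z ) == 9
stmt 5: x := z - y  -- replace 0 occurrence(s) of x with (z - y)
  => ( 4 * z ) == 9
stmt 4: x := z + x  -- replace 0 occurrence(s) of x with (z + x)
  => ( 4 * z ) == 9
stmt 3: z := 4 + x  -- replace 1 occurrence(s) of z with (4 + x)
  => ( 4 * ( 4 + x ) ) == 9
stmt 2: y := x + x  -- replace 0 occurrence(s) of y with (x + x)
  => ( 4 * ( 4 + x ) ) == 9
stmt 1: y := y - z  -- replace 0 occurrence(s) of y with (y - z)
  => ( 4 * ( 4 + x ) ) == 9

Answer: ( 4 * ( 4 + x ) ) == 9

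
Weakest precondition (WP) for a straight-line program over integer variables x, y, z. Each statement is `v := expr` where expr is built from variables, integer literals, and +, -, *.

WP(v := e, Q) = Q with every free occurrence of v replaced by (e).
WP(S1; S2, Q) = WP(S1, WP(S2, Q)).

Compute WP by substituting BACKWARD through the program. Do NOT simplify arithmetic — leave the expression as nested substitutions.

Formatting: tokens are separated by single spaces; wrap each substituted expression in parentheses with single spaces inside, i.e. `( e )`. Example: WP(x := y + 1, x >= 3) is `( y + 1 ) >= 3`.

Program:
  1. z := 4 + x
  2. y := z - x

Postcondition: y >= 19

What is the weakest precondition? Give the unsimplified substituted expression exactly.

Answer: ( ( 4 + x ) - x ) >= 19

Derivation:
post: y >= 19
stmt 2: y := z - x  -- replace 1 occurrence(s) of y with (z - x)
  => ( z - x ) >= 19
stmt 1: z := 4 + x  -- replace 1 occurrence(s) of z with (4 + x)
  => ( ( 4 + x ) - x ) >= 19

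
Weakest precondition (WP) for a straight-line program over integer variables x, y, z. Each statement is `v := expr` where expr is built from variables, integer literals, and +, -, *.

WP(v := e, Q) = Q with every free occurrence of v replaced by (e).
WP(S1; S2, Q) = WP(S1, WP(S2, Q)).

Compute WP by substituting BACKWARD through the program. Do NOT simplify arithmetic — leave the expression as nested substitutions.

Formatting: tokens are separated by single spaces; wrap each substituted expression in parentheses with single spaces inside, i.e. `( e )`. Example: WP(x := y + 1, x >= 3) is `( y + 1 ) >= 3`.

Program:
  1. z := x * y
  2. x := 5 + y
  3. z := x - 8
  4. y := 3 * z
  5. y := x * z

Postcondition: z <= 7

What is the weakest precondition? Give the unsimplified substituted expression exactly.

Answer: ( ( 5 + y ) - 8 ) <= 7

Derivation:
post: z <= 7
stmt 5: y := x * z  -- replace 0 occurrence(s) of y with (x * z)
  => z <= 7
stmt 4: y := 3 * z  -- replace 0 occurrence(s) of y with (3 * z)
  => z <= 7
stmt 3: z := x - 8  -- replace 1 occurrence(s) of z with (x - 8)
  => ( x - 8 ) <= 7
stmt 2: x := 5 + y  -- replace 1 occurrence(s) of x with (5 + y)
  => ( ( 5 + y ) - 8 ) <= 7
stmt 1: z := x * y  -- replace 0 occurrence(s) of z with (x * y)
  => ( ( 5 + y ) - 8 ) <= 7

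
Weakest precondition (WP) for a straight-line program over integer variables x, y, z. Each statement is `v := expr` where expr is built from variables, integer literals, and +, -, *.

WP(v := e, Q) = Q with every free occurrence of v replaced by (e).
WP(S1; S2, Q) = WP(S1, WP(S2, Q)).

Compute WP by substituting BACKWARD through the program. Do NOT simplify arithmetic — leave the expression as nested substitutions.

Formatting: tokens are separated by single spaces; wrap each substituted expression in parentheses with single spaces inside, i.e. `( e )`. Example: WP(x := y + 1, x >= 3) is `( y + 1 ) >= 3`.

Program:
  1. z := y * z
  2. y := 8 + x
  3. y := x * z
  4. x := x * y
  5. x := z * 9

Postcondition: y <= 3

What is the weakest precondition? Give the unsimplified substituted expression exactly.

post: y <= 3
stmt 5: x := z * 9  -- replace 0 occurrence(s) of x with (z * 9)
  => y <= 3
stmt 4: x := x * y  -- replace 0 occurrence(s) of x with (x * y)
  => y <= 3
stmt 3: y := x * z  -- replace 1 occurrence(s) of y with (x * z)
  => ( x * z ) <= 3
stmt 2: y := 8 + x  -- replace 0 occurrence(s) of y with (8 + x)
  => ( x * z ) <= 3
stmt 1: z := y * z  -- replace 1 occurrence(s) of z with (y * z)
  => ( x * ( y * z ) ) <= 3

Answer: ( x * ( y * z ) ) <= 3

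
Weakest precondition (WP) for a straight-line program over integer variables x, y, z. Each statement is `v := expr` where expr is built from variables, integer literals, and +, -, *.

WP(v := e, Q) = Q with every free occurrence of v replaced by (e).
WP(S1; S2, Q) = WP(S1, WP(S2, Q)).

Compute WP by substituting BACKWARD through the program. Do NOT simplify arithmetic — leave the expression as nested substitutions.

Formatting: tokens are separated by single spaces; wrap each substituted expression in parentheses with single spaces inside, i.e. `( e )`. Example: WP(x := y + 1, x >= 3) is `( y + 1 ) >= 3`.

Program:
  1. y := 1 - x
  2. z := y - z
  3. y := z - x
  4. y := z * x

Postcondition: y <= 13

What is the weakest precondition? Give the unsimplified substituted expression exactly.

Answer: ( ( ( 1 - x ) - z ) * x ) <= 13

Derivation:
post: y <= 13
stmt 4: y := z * x  -- replace 1 occurrence(s) of y with (z * x)
  => ( z * x ) <= 13
stmt 3: y := z - x  -- replace 0 occurrence(s) of y with (z - x)
  => ( z * x ) <= 13
stmt 2: z := y - z  -- replace 1 occurrence(s) of z with (y - z)
  => ( ( y - z ) * x ) <= 13
stmt 1: y := 1 - x  -- replace 1 occurrence(s) of y with (1 - x)
  => ( ( ( 1 - x ) - z ) * x ) <= 13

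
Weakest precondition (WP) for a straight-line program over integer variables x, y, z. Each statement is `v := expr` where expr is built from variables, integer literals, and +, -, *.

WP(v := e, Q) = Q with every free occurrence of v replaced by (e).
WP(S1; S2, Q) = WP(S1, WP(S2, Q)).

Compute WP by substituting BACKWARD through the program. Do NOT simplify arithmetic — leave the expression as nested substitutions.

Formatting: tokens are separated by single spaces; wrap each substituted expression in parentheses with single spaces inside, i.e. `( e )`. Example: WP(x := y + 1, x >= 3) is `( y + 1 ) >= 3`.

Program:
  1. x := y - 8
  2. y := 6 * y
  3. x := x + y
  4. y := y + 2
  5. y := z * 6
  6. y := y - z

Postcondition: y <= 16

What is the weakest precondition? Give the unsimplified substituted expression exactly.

post: y <= 16
stmt 6: y := y - z  -- replace 1 occurrence(s) of y with (y - z)
  => ( y - z ) <= 16
stmt 5: y := z * 6  -- replace 1 occurrence(s) of y with (z * 6)
  => ( ( z * 6 ) - z ) <= 16
stmt 4: y := y + 2  -- replace 0 occurrence(s) of y with (y + 2)
  => ( ( z * 6 ) - z ) <= 16
stmt 3: x := x + y  -- replace 0 occurrence(s) of x with (x + y)
  => ( ( z * 6 ) - z ) <= 16
stmt 2: y := 6 * y  -- replace 0 occurrence(s) of y with (6 * y)
  => ( ( z * 6 ) - z ) <= 16
stmt 1: x := y - 8  -- replace 0 occurrence(s) of x with (y - 8)
  => ( ( z * 6 ) - z ) <= 16

Answer: ( ( z * 6 ) - z ) <= 16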